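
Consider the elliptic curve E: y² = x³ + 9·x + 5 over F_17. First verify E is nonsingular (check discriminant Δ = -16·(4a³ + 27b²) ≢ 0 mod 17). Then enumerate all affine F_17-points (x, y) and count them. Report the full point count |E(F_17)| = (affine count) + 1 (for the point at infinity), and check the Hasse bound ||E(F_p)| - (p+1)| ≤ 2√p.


Affine points = {(1, 7), (1, 10), (3, 5), (3, 12), (9, 4), (9, 13), (14, 6), (14, 11), (15, 8), (15, 9)}; affine count = 10; |E(F_17)| = 11.

Discriminant check: Δ ∝ 4a³ + 27b² = 4·9³ + 27·5² = 4·729 + 27·25 ≡ 4 (mod 17). Nonzero ⇒ E is nonsingular.
For each x ∈ F_17, compute rhs = x³ + 9·x + 5 mod 17, then count y ∈ F_17 with y² ≡ rhs.
  x = 0: rhs = 5, matching y values: none (0 points).
  x = 1: rhs = 15, matching y values: 7, 10 (2 points).
  x = 2: rhs = 14, matching y values: none (0 points).
  x = 3: rhs = 8, matching y values: 5, 12 (2 points).
  x = 4: rhs = 3, matching y values: none (0 points).
  x = 5: rhs = 5, matching y values: none (0 points).
  x = 6: rhs = 3, matching y values: none (0 points).
  x = 7: rhs = 3, matching y values: none (0 points).
  x = 8: rhs = 11, matching y values: none (0 points).
  x = 9: rhs = 16, matching y values: 4, 13 (2 points).
  x = 10: rhs = 7, matching y values: none (0 points).
  x = 11: rhs = 7, matching y values: none (0 points).
  x = 12: rhs = 5, matching y values: none (0 points).
  x = 13: rhs = 7, matching y values: none (0 points).
  x = 14: rhs = 2, matching y values: 6, 11 (2 points).
  x = 15: rhs = 13, matching y values: 8, 9 (2 points).
  x = 16: rhs = 12, matching y values: none (0 points).
Total affine count: 10.
Full point count |E(F_17)| = 10 + 1 = 11.
Hasse bound: |11 − (17+1)| = |-7| = 7 ≤ 2√17 ≈ 8.2462 ✓.


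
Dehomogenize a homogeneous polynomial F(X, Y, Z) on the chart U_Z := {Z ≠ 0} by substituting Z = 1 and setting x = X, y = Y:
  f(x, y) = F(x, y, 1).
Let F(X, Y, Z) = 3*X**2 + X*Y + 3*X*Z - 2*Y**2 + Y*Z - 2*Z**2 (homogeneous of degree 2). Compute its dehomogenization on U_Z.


f(x, y) = 3*x**2 + x*y + 3*x - 2*y**2 + y - 2

On U_Z we set Z = 1. Each monomial c·X^i·Y^j·Z^k in F becomes c·x^i·y^j·1^k = c·x^i·y^j.
Substituting Z = 1: F(X, Y, 1) = 3*x**2 + x*y + 3*x - 2*y**2 + y - 2.
Note: deg(f) ≤ deg(F) = 2; strict inequality happens when F is divisible by Z (lost terms).


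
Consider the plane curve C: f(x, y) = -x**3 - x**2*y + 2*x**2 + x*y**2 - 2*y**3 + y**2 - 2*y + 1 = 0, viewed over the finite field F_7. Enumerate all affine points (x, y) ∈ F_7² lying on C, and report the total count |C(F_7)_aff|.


Affine F_7-points: {(0, 4), (4, 2)}; count = 2.

For each of the 49 pairs (x, y) ∈ F_7², evaluate f(x, y) mod 7. Record the zeros.
  x = 0: [0↦1, 1↦5, 2↦6, 3↦6, 4↦0, 5↦4, 6↦6]  zeros at y ∈ {4}
  x = 1: [0↦2, 1↦6, 2↦2, 3↦6, 4↦6, 5↦4, 6↦2]  zeros at y ∈ ∅
  x = 2: [0↦1, 1↦3, 2↦6, 3↦5, 4↦2, 5↦6, 6↦5]  zeros at y ∈ ∅
  x = 3: [0↦6, 1↦4, 2↦5, 3↦4, 4↦3, 5↦4, 6↦2]  zeros at y ∈ ∅
  x = 4: [0↦4, 1↦3, 2↦0, 3↦4, 4↦3, 5↦6, 6↦1]  zeros at y ∈ {2}
  x = 5: [0↦3, 1↦1, 2↦6, 3↦6, 4↦3, 5↦6, 6↦3]  zeros at y ∈ ∅
  x = 6: [0↦4, 1↦6, 2↦3, 3↦4, 4↦4, 5↦5, 6↦2]  zeros at y ∈ ∅
Collecting zeros: affine points = {(0, 4), (4, 2)}.
Total count |C(F_7)_aff| = 2.


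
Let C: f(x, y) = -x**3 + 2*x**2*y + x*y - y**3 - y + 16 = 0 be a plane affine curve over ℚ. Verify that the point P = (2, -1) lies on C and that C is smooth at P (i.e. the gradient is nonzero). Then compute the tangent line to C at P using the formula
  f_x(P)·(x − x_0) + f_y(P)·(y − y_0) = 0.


Tangent line at P: -21*x + 6*y + 48 = 0.

Step 1: f(2, -1) = 0, so P lies on C.
Step 2: partial derivatives
  f_x(x, y) = -3*x**2 + 4*x*y + y, f_y(x, y) = 2*x**2 + x - 3*y**2 - 1.
  f_x(P) = -21, f_y(P) = 6 (gradient nonzero, so P is smooth).
Step 3: tangent line at P: -21·(x − 2) + 6·(y − -1) = 0.
Expanding: -21*x + 6*y + 48 = 0.


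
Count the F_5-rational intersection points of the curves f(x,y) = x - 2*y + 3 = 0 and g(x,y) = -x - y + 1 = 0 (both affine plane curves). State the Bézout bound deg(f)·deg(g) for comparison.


Common zeros: {(3, 3)}; count = 1; Bézout bound = 1.

deg(f) = 1, deg(g) = 1, so Bézout bound = 1.
Scan x ∈ F_5. For each x, list the y ∈ F_5 with f(x, y) ≡ 0 and those with g(x, y) ≡ 0 (mod 5); the common zeros in that column are the intersection.
  x = 0: f ≡ 0 at y ∈ {4}; g ≡ 0 at y ∈ {1}; common: ∅.
  x = 1: f ≡ 0 at y ∈ {2}; g ≡ 0 at y ∈ {0}; common: ∅.
  x = 2: f ≡ 0 at y ∈ {0}; g ≡ 0 at y ∈ {4}; common: ∅.
  x = 3: f ≡ 0 at y ∈ {3}; g ≡ 0 at y ∈ {3}; common: {3}.
  x = 4: f ≡ 0 at y ∈ {1}; g ≡ 0 at y ∈ {2}; common: ∅.
Collecting: common zeros = {(3, 3)}, so the count is 1.
Comparison with the Bézout bound: 1 ≤ 1 = deg(f)·deg(g), as expected for curves with no common component (the bound is attained).


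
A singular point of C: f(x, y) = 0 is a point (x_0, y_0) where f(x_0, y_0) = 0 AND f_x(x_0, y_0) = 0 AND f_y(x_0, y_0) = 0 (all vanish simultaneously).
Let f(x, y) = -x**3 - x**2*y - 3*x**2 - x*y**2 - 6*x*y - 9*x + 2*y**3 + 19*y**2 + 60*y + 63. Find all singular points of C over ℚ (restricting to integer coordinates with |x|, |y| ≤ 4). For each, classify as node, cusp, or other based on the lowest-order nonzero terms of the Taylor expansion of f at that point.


Singular points: {(0, -3)}; classification: cusp.

Compute partial derivatives:
  f_x = -3*x**2 - 2*x*y - 6*x - y**2 - 6*y - 9.
  f_y = -x**2 - 2*x*y - 6*x + 6*y**2 + 38*y + 60.
Scan x_0 ∈ {−4, ..., 4}. For each x_0, f_y(x_0, y) is a polynomial in y; find its integer roots y ∈ {−4, ..., 4}, then test f_x and f at those candidates.
  x = -4: f_y(-4, y) = 6*y**2 + 46*y + 68; vanishes at y ∈ {-2}. (-4, -2): f_x = -41 ≠ 0.
  x = -3: f_y(-3, y) = 6*y**2 + 44*y + 69; no integer root y with |y| ≤ 4.
  x = -2: f_y(-2, y) = 6*y**2 + 42*y + 68; no integer root y with |y| ≤ 4.
  x = -1: f_y(-1, y) = 6*y**2 + 40*y + 65; no integer root y with |y| ≤ 4.
  x = 0: f_y(0, y) = 6*y**2 + 38*y + 60; vanishes at y ∈ {-3}. (0, -3): f_x = 0, f = 0 — SINGULAR.
  x = 1: f_y(1, y) = 6*y**2 + 36*y + 53; no integer root y with |y| ≤ 4.
  x = 2: f_y(2, y) = 6*y**2 + 34*y + 44; vanishes at y ∈ {-2}. (2, -2): f_x = -17 ≠ 0.
  x = 3: f_y(3, y) = 6*y**2 + 32*y + 33; no integer root y with |y| ≤ 4.
  x = 4: f_y(4, y) = 6*y**2 + 30*y + 20; no integer root y with |y| ≤ 4.
Only singular point on the grid: (0, -3).
Classify: substitute x = 0 + u, y = -3 + v and expand: f = -u**3 - u**2*v - u*v**2 + 2*v**3 + v**2.
No constant or linear terms (consistent with a singular point). Quadratic part: v**2. Cubic part: -u**3 - u**2*v - u*v**2 + 2*v**3.
The quadratic part v**2 is a perfect square, so there is a single (double) tangent line v = 0, i.e. y = -3. Restricting the cubic part to that line (v = 0) leaves -u**3 ≠ 0, so f is not divisible by v and the branch is v² ≈ u**3 to lowest order — this is a cusp.
Classification: cusp.


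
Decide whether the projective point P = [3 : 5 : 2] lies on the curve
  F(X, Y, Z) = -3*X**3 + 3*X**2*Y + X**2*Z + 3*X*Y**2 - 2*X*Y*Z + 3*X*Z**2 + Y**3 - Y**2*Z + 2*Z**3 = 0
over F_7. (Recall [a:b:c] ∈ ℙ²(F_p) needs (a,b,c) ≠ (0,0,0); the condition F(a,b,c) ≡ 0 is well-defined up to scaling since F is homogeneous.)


F(3,5,2) ≡ 0 (mod 7); P is on the curve.

Evaluate F(3, 5, 2) term-by-term (mod 7).
  -3*X**3 ↦ -3·27·1·1 = -81
  3*X**2*Y ↦ 3·9·5·1 = 135
  X**2*Z ↦ 1·9·1·2 = 18
  3*X*Y**2 ↦ 3·3·25·1 = 225
  -2*X*Y*Z ↦ -2·3·5·2 = -60
  3*X*Z**2 ↦ 3·3·1·4 = 36
  Y**3 ↦ 1·1·125·1 = 125
  -Y**2*Z ↦ -1·1·25·2 = -50
  2*Z**3 ↦ 2·1·1·8 = 16
Sum: F(3, 5, 2) = (-81) + (135) + (18) + (225) + (-60) + (36) + (125) + (-50) + (16) = 364.
Reducing mod 7: 364 ≡ 0 (mod 7).
Since F(a, b, c) ≡ 0 (mod 7), P lies on the curve.


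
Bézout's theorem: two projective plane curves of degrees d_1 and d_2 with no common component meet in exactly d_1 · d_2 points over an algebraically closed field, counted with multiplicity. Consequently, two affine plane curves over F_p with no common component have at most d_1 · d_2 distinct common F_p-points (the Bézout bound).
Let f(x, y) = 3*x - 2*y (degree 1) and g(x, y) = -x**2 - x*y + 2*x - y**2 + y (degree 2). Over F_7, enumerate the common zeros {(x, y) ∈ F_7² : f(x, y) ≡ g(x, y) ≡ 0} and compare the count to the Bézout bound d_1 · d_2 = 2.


Common zeros: {(0, 0)}; count = 1; Bézout bound = 2.

deg(f) = 1, deg(g) = 2, so Bézout bound = 2.
Scan x ∈ F_7. For each x, list the y ∈ F_7 with f(x, y) ≡ 0 and those with g(x, y) ≡ 0 (mod 7); the common zeros in that column are the intersection.
  x = 0: f ≡ 0 at y ∈ {0}; g ≡ 0 at y ∈ {0, 1}; common: {0}.
  x = 1: f ≡ 0 at y ∈ {5}; g ≡ 0 at y ∈ {1, 6}; common: ∅.
  x = 2: f ≡ 0 at y ∈ {3}; g ≡ 0 at y ∈ {0, 6}; common: ∅.
  x = 3: f ≡ 0 at y ∈ {1}; g ≡ 0 at y ∈ ∅; common: ∅.
  x = 4: f ≡ 0 at y ∈ {6}; g ≡ 0 at y ∈ ∅; common: ∅.
  x = 5: f ≡ 0 at y ∈ {4}; g ≡ 0 at y ∈ ∅; common: ∅.
  x = 6: f ≡ 0 at y ∈ {2}; g ≡ 0 at y ∈ ∅; common: ∅.
Collecting: common zeros = {(0, 0)}, so the count is 1.
Comparison with the Bézout bound: 1 ≤ 2 = deg(f)·deg(g), as expected for curves with no common component (the affine F_7-count falls short of the bound because intersections may lie at infinity, over extension fields, or carry multiplicity).


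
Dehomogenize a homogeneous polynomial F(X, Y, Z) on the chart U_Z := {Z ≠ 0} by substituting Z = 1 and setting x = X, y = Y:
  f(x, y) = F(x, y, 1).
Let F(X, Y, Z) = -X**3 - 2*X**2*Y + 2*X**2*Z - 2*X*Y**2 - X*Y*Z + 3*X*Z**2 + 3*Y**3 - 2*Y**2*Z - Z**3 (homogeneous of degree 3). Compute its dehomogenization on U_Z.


f(x, y) = -x**3 - 2*x**2*y + 2*x**2 - 2*x*y**2 - x*y + 3*x + 3*y**3 - 2*y**2 - 1

On U_Z we set Z = 1. Each monomial c·X^i·Y^j·Z^k in F becomes c·x^i·y^j·1^k = c·x^i·y^j.
Substituting Z = 1: F(X, Y, 1) = -x**3 - 2*x**2*y + 2*x**2 - 2*x*y**2 - x*y + 3*x + 3*y**3 - 2*y**2 - 1.
Note: deg(f) ≤ deg(F) = 3; strict inequality happens when F is divisible by Z (lost terms).


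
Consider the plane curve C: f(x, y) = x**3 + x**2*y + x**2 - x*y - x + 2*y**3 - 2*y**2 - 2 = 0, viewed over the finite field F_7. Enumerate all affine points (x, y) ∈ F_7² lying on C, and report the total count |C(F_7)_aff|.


Affine F_7-points: {(1, 2), (1, 3), (2, 4), (3, 6), (5, 6), (6, 6)}; count = 6.

For each of the 49 pairs (x, y) ∈ F_7², evaluate f(x, y) mod 7. Record the zeros.
  x = 0: [0↦5, 1↦5, 2↦6, 3↦6, 4↦3, 5↦2, 6↦1]  zeros at y ∈ ∅
  x = 1: [0↦6, 1↦6, 2↦0, 3↦0, 4↦4, 5↦3, 6↦2]  zeros at y ∈ {2, 3}
  x = 2: [0↦1, 1↦3, 2↦6, 3↦1, 4↦0, 5↦1, 6↦2]  zeros at y ∈ {4}
  x = 3: [0↦3, 1↦2, 2↦2, 3↦1, 4↦4, 5↦2, 6↦0]  zeros at y ∈ {6}
  x = 4: [0↦4, 1↦2, 2↦1, 3↦6, 4↦1, 5↦5, 6↦2]  zeros at y ∈ ∅
  x = 5: [0↦3, 1↦2, 2↦2, 3↦1, 4↦4, 5↦2, 6↦0]  zeros at y ∈ {6}
  x = 6: [0↦6, 1↦1, 2↦4, 3↦6, 4↦5, 5↦6, 6↦0]  zeros at y ∈ {6}
Collecting zeros: affine points = {(1, 2), (1, 3), (2, 4), (3, 6), (5, 6), (6, 6)}.
Total count |C(F_7)_aff| = 6.


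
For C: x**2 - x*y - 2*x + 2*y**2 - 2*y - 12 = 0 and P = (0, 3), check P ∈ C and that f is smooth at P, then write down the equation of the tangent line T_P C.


Tangent line at P: -5*x + 10*y - 30 = 0.

Step 1: f(0, 3) = 0, so P lies on C.
Step 2: partial derivatives
  f_x(x, y) = 2*x - y - 2, f_y(x, y) = -x + 4*y - 2.
  f_x(P) = -5, f_y(P) = 10 (gradient nonzero, so P is smooth).
Step 3: tangent line at P: -5·(x − 0) + 10·(y − 3) = 0.
Expanding: -5*x + 10*y - 30 = 0.


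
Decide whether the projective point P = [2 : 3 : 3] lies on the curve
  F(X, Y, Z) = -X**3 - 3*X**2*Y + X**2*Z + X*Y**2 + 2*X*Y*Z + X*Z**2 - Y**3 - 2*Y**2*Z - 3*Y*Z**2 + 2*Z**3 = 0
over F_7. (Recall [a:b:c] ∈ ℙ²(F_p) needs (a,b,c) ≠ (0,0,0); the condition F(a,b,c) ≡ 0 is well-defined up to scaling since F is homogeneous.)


F(2,3,3) ≡ 2 (mod 7); P is NOT on the curve.

Evaluate F(2, 3, 3) term-by-term (mod 7).
  -X**3 ↦ -1·8·1·1 = -8
  -3*X**2*Y ↦ -3·4·3·1 = -36
  X**2*Z ↦ 1·4·1·3 = 12
  X*Y**2 ↦ 1·2·9·1 = 18
  2*X*Y*Z ↦ 2·2·3·3 = 36
  X*Z**2 ↦ 1·2·1·9 = 18
  -Y**3 ↦ -1·1·27·1 = -27
  -2*Y**2*Z ↦ -2·1·9·3 = -54
  -3*Y*Z**2 ↦ -3·1·3·9 = -81
  2*Z**3 ↦ 2·1·1·27 = 54
Sum: F(2, 3, 3) = (-8) + (-36) + (12) + (18) + (36) + (18) + (-27) + (-54) + (-81) + (54) = -68.
Reducing mod 7: -68 ≡ 2 (mod 7).
Since F(a, b, c) ≡ 2 ≠ 0 (mod 7), P does NOT lie on the curve.


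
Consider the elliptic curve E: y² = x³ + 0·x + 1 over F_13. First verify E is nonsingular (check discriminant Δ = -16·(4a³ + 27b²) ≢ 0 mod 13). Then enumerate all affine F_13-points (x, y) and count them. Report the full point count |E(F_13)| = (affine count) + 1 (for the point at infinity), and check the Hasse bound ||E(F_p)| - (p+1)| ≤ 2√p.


Affine points = {(0, 1), (0, 12), (2, 3), (2, 10), (4, 0), (5, 3), (5, 10), (6, 3), (6, 10), (10, 0), (12, 0)}; affine count = 11; |E(F_13)| = 12.

Discriminant check: Δ ∝ 4a³ + 27b² = 4·0³ + 27·1² = 4·0 + 27·1 ≡ 1 (mod 13). Nonzero ⇒ E is nonsingular.
For each x ∈ F_13, compute rhs = x³ + 0·x + 1 mod 13, then count y ∈ F_13 with y² ≡ rhs.
  x = 0: rhs = 1, matching y values: 1, 12 (2 points).
  x = 1: rhs = 2, matching y values: none (0 points).
  x = 2: rhs = 9, matching y values: 3, 10 (2 points).
  x = 3: rhs = 2, matching y values: none (0 points).
  x = 4: rhs = 0, matching y values: 0 (1 points).
  x = 5: rhs = 9, matching y values: 3, 10 (2 points).
  x = 6: rhs = 9, matching y values: 3, 10 (2 points).
  x = 7: rhs = 6, matching y values: none (0 points).
  x = 8: rhs = 6, matching y values: none (0 points).
  x = 9: rhs = 2, matching y values: none (0 points).
  x = 10: rhs = 0, matching y values: 0 (1 points).
  x = 11: rhs = 6, matching y values: none (0 points).
  x = 12: rhs = 0, matching y values: 0 (1 points).
Total affine count: 11.
Full point count |E(F_13)| = 11 + 1 = 12.
Hasse bound: |12 − (13+1)| = |-2| = 2 ≤ 2√13 ≈ 7.2111 ✓.


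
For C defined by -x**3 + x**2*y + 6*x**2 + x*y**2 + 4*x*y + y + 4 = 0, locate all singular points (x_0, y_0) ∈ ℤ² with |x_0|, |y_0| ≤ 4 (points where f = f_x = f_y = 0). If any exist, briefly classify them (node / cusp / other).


Singular points: {(1, -3)}; classification: cusp.

Compute partial derivatives:
  f_x = -3*x**2 + 2*x*y + 12*x + y**2 + 4*y.
  f_y = x**2 + 2*x*y + 4*x + 1.
Scan x_0 ∈ {−4, ..., 4}. For each x_0, f_y(x_0, y) is a polynomial in y; find its integer roots y ∈ {−4, ..., 4}, then test f_x and f at those candidates.
  x = -4: f_y(-4, y) = 1 - 8*y; no integer root y with |y| ≤ 4.
  x = -3: f_y(-3, y) = -6*y - 2; no integer root y with |y| ≤ 4.
  x = -2: f_y(-2, y) = -4*y - 3; no integer root y with |y| ≤ 4.
  x = -1: f_y(-1, y) = -2*y - 2; vanishes at y ∈ {-1}. (-1, -1): f_x = -16 ≠ 0.
  x = 0: f_y(0, y) = 1; no integer root y with |y| ≤ 4.
  x = 1: f_y(1, y) = 2*y + 6; vanishes at y ∈ {-3}. (1, -3): f_x = 0, f = 0 — SINGULAR.
  x = 2: f_y(2, y) = 4*y + 13; no integer root y with |y| ≤ 4.
  x = 3: f_y(3, y) = 6*y + 22; no integer root y with |y| ≤ 4.
  x = 4: f_y(4, y) = 8*y + 33; no integer root y with |y| ≤ 4.
Only singular point on the grid: (1, -3).
Classify: substitute x = 1 + u, y = -3 + v and expand: f = -u**3 + u**2*v + u*v**2 + v**2.
No constant or linear terms (consistent with a singular point). Quadratic part: v**2. Cubic part: -u**3 + u**2*v + u*v**2.
The quadratic part v**2 is a perfect square, so there is a single (double) tangent line v = 0, i.e. y = -3. Restricting the cubic part to that line (v = 0) leaves -u**3 ≠ 0, so f is not divisible by v and the branch is v² ≈ u**3 to lowest order — this is a cusp.
Classification: cusp.


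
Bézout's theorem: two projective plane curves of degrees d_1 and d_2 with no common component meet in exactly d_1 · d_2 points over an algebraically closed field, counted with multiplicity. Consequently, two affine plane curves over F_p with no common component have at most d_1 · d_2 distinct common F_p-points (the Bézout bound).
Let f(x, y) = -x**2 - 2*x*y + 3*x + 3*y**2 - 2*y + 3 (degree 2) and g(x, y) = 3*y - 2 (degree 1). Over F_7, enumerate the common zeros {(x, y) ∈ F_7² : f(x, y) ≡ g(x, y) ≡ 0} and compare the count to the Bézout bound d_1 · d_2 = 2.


Common zeros: {(2, 3)}; count = 1; Bézout bound = 2.

deg(f) = 2, deg(g) = 1, so Bézout bound = 2.
Scan x ∈ F_7. For each x, list the y ∈ F_7 with f(x, y) ≡ 0 and those with g(x, y) ≡ 0 (mod 7); the common zeros in that column are the intersection.
  x = 0: f ≡ 0 at y ∈ ∅; g ≡ 0 at y ∈ {3}; common: ∅.
  x = 1: f ≡ 0 at y ∈ ∅; g ≡ 0 at y ∈ {3}; common: ∅.
  x = 2: f ≡ 0 at y ∈ {3, 6}; g ≡ 0 at y ∈ {3}; common: {3}.
  x = 3: f ≡ 0 at y ∈ {6}; g ≡ 0 at y ∈ {3}; common: ∅.
  x = 4: f ≡ 0 at y ∈ {4}; g ≡ 0 at y ∈ {3}; common: ∅.
  x = 5: f ≡ 0 at y ∈ {0, 4}; g ≡ 0 at y ∈ {3}; common: ∅.
  x = 6: f ≡ 0 at y ∈ ∅; g ≡ 0 at y ∈ {3}; common: ∅.
Collecting: common zeros = {(2, 3)}, so the count is 1.
Comparison with the Bézout bound: 1 ≤ 2 = deg(f)·deg(g), as expected for curves with no common component (the affine F_7-count falls short of the bound because intersections may lie at infinity, over extension fields, or carry multiplicity).


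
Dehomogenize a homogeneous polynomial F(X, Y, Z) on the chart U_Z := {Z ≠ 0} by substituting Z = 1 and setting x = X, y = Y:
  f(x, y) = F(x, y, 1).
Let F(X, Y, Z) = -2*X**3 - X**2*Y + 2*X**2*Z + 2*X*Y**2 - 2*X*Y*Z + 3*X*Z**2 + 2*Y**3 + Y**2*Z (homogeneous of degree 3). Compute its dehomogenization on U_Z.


f(x, y) = -2*x**3 - x**2*y + 2*x**2 + 2*x*y**2 - 2*x*y + 3*x + 2*y**3 + y**2

On U_Z we set Z = 1. Each monomial c·X^i·Y^j·Z^k in F becomes c·x^i·y^j·1^k = c·x^i·y^j.
Substituting Z = 1: F(X, Y, 1) = -2*x**3 - x**2*y + 2*x**2 + 2*x*y**2 - 2*x*y + 3*x + 2*y**3 + y**2.
Note: deg(f) ≤ deg(F) = 3; strict inequality happens when F is divisible by Z (lost terms).


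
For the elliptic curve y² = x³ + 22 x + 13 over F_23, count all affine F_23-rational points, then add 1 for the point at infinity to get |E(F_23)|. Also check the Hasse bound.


Affine points = {(0, 6), (0, 17), (1, 6), (1, 17), (4, 2), (4, 21), (5, 8), (5, 15), (6, 4), (6, 19), (7, 2), (7, 21), (12, 2), (12, 21), (13, 9), (13, 14), (14, 11), (14, 12), (18, 10), (18, 13), (20, 9), (20, 14), (22, 6), (22, 17)}; affine count = 24; |E(F_23)| = 25.

Discriminant check: Δ ∝ 4a³ + 27b² = 4·22³ + 27·13² = 4·10648 + 27·169 ≡ 5 (mod 23). Nonzero ⇒ E is nonsingular.
For each x ∈ F_23, compute rhs = x³ + 22·x + 13 mod 23, then count y ∈ F_23 with y² ≡ rhs.
  x = 0: rhs = 13, matching y values: 6, 17 (2 points).
  x = 1: rhs = 13, matching y values: 6, 17 (2 points).
  x = 2: rhs = 19, matching y values: none (0 points).
  x = 3: rhs = 14, matching y values: none (0 points).
  x = 4: rhs = 4, matching y values: 2, 21 (2 points).
  x = 5: rhs = 18, matching y values: 8, 15 (2 points).
  x = 6: rhs = 16, matching y values: 4, 19 (2 points).
  x = 7: rhs = 4, matching y values: 2, 21 (2 points).
  x = 8: rhs = 11, matching y values: none (0 points).
  x = 9: rhs = 20, matching y values: none (0 points).
  x = 10: rhs = 14, matching y values: none (0 points).
  x = 11: rhs = 22, matching y values: none (0 points).
  x = 12: rhs = 4, matching y values: 2, 21 (2 points).
  x = 13: rhs = 12, matching y values: 9, 14 (2 points).
  x = 14: rhs = 6, matching y values: 11, 12 (2 points).
  x = 15: rhs = 15, matching y values: none (0 points).
  x = 16: rhs = 22, matching y values: none (0 points).
  x = 17: rhs = 10, matching y values: none (0 points).
  x = 18: rhs = 8, matching y values: 10, 13 (2 points).
  x = 19: rhs = 22, matching y values: none (0 points).
  x = 20: rhs = 12, matching y values: 9, 14 (2 points).
  x = 21: rhs = 7, matching y values: none (0 points).
  x = 22: rhs = 13, matching y values: 6, 17 (2 points).
Total affine count: 24.
Full point count |E(F_23)| = 24 + 1 = 25.
Hasse bound: |25 − (23+1)| = |1| = 1 ≤ 2√23 ≈ 9.5917 ✓.


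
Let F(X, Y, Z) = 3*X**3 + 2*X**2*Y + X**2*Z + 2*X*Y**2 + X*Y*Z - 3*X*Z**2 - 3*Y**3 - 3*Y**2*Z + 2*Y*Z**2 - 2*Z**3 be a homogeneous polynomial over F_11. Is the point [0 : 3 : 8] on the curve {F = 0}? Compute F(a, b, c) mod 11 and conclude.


F(0,3,8) ≡ 9 (mod 11); P is NOT on the curve.

Evaluate F(0, 3, 8) term-by-term (mod 11).
  3*X**3 ↦ 3·0·1·1 = 0
  2*X**2*Y ↦ 2·0·3·1 = 0
  X**2*Z ↦ 1·0·1·8 = 0
  2*X*Y**2 ↦ 2·0·9·1 = 0
  X*Y*Z ↦ 1·0·3·8 = 0
  -3*X*Z**2 ↦ -3·0·1·64 = 0
  -3*Y**3 ↦ -3·1·27·1 = -81
  -3*Y**2*Z ↦ -3·1·9·8 = -216
  2*Y*Z**2 ↦ 2·1·3·64 = 384
  -2*Z**3 ↦ -2·1·1·512 = -1024
Sum: F(0, 3, 8) = (0) + (0) + (0) + (0) + (0) + (0) + (-81) + (-216) + (384) + (-1024) = -937.
Reducing mod 11: -937 ≡ 9 (mod 11).
Since F(a, b, c) ≡ 9 ≠ 0 (mod 11), P does NOT lie on the curve.


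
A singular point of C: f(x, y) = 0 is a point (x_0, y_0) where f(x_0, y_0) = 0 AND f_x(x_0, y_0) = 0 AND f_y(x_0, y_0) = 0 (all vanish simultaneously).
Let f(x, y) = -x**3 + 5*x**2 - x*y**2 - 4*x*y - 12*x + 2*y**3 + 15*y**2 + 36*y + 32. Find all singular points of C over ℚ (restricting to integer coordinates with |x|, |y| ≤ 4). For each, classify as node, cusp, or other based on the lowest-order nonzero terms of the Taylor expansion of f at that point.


Singular points: {(2, -2)}; classification: node.

Compute partial derivatives:
  f_x = -3*x**2 + 10*x - y**2 - 4*y - 12.
  f_y = -2*x*y - 4*x + 6*y**2 + 30*y + 36.
Scan x_0 ∈ {−4, ..., 4}. For each x_0, f_y(x_0, y) is a polynomial in y; find its integer roots y ∈ {−4, ..., 4}, then test f_x and f at those candidates.
  x = -4: f_y(-4, y) = 6*y**2 + 38*y + 52; vanishes at y ∈ {-2}. (-4, -2): f_x = -96 ≠ 0.
  x = -3: f_y(-3, y) = 6*y**2 + 36*y + 48; vanishes at y ∈ {-4, -2}. (-3, -4): f_x = -69 ≠ 0; (-3, -2): f_x = -65 ≠ 0.
  x = -2: f_y(-2, y) = 6*y**2 + 34*y + 44; vanishes at y ∈ {-2}. (-2, -2): f_x = -40 ≠ 0.
  x = -1: f_y(-1, y) = 6*y**2 + 32*y + 40; vanishes at y ∈ {-2}. (-1, -2): f_x = -21 ≠ 0.
  x = 0: f_y(0, y) = 6*y**2 + 30*y + 36; vanishes at y ∈ {-3, -2}. (0, -3): f_x = -9 ≠ 0; (0, -2): f_x = -8 ≠ 0.
  x = 1: f_y(1, y) = 6*y**2 + 28*y + 32; vanishes at y ∈ {-2}. (1, -2): f_x = -1 ≠ 0.
  x = 2: f_y(2, y) = 6*y**2 + 26*y + 28; vanishes at y ∈ {-2}. (2, -2): f_x = 0, f = 0 — SINGULAR.
  x = 3: f_y(3, y) = 6*y**2 + 24*y + 24; vanishes at y ∈ {-2}. (3, -2): f_x = -5 ≠ 0.
  x = 4: f_y(4, y) = 6*y**2 + 22*y + 20; vanishes at y ∈ {-2}. (4, -2): f_x = -16 ≠ 0.
Only singular point on the grid: (2, -2).
Classify: substitute x = 2 + u, y = -2 + v and expand: f = -u**3 - u**2 - u*v**2 + 2*v**3 + v**2.
No constant or linear terms (consistent with a singular point). Quadratic part: -u**2 + v**2. Cubic part: -u**3 - u*v**2 + 2*v**3.
The quadratic part v**2 - u**2 = (v − u)(v + u) splits into two distinct linear factors, so there are two distinct tangent lines y − -2 = ±(x − 2) — this is a node (ordinary double point).
Classification: node.


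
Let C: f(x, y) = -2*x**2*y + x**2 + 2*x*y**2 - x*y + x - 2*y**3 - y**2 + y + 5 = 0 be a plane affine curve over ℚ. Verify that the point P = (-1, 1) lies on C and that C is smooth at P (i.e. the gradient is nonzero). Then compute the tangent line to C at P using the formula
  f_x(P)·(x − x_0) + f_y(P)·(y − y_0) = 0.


Tangent line at P: 4*x - 12*y + 16 = 0.

Step 1: f(-1, 1) = 0, so P lies on C.
Step 2: partial derivatives
  f_x(x, y) = -4*x*y + 2*x + 2*y**2 - y + 1, f_y(x, y) = -2*x**2 + 4*x*y - x - 6*y**2 - 2*y + 1.
  f_x(P) = 4, f_y(P) = -12 (gradient nonzero, so P is smooth).
Step 3: tangent line at P: 4·(x − -1) + -12·(y − 1) = 0.
Expanding: 4*x - 12*y + 16 = 0.


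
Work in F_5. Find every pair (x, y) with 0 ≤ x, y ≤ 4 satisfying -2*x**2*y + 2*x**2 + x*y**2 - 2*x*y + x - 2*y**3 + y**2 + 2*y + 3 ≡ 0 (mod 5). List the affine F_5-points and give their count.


Affine F_5-points: {(0, 2), (3, 2), (3, 3)}; count = 3.

For each of the 25 pairs (x, y) ∈ F_5², evaluate f(x, y) mod 5. Record the zeros.
  x = 0: [0↦3, 1↦4, 2↦0, 3↦4, 4↦4]  zeros at y ∈ {2}
  x = 1: [0↦1, 1↦4, 2↦4, 3↦4, 4↦2]  zeros at y ∈ ∅
  x = 2: [0↦3, 1↦4, 2↦4, 3↦1, 4↦3]  zeros at y ∈ ∅
  x = 3: [0↦4, 1↦4, 2↦0, 3↦0, 4↦2]  zeros at y ∈ {2, 3}
  x = 4: [0↦4, 1↦4, 2↦2, 3↦1, 4↦4]  zeros at y ∈ ∅
Collecting zeros: affine points = {(0, 2), (3, 2), (3, 3)}.
Total count |C(F_5)_aff| = 3.


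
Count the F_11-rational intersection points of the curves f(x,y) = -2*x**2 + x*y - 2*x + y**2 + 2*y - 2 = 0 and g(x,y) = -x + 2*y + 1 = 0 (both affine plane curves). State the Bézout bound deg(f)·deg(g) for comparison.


Common zeros: {(0, 5), (5, 2)}; count = 2; Bézout bound = 2.

deg(f) = 2, deg(g) = 1, so Bézout bound = 2.
Scan x ∈ F_11. For each x, list the y ∈ F_11 with f(x, y) ≡ 0 and those with g(x, y) ≡ 0 (mod 11); the common zeros in that column are the intersection.
  x = 0: f ≡ 0 at y ∈ {4, 5}; g ≡ 0 at y ∈ {5}; common: {5}.
  x = 1: f ≡ 0 at y ∈ {4}; g ≡ 0 at y ∈ {0}; common: ∅.
  x = 2: f ≡ 0 at y ∈ ∅; g ≡ 0 at y ∈ {6}; common: ∅.
  x = 3: f ≡ 0 at y ∈ ∅; g ≡ 0 at y ∈ {1}; common: ∅.
  x = 4: f ≡ 0 at y ∈ ∅; g ≡ 0 at y ∈ {7}; common: ∅.
  x = 5: f ≡ 0 at y ∈ {2}; g ≡ 0 at y ∈ {2}; common: {2}.
  x = 6: f ≡ 0 at y ∈ {1, 2}; g ≡ 0 at y ∈ {8}; common: ∅.
  x = 7: f ≡ 0 at y ∈ {5, 8}; g ≡ 0 at y ∈ {3}; common: ∅.
  x = 8: f ≡ 0 at y ∈ ∅; g ≡ 0 at y ∈ {9}; common: ∅.
  x = 9: f ≡ 0 at y ∈ ∅; g ≡ 0 at y ∈ {4}; common: ∅.
  x = 10: f ≡ 0 at y ∈ {1, 9}; g ≡ 0 at y ∈ {10}; common: ∅.
Collecting: common zeros = {(0, 5), (5, 2)}, so the count is 2.
Comparison with the Bézout bound: 2 ≤ 2 = deg(f)·deg(g), as expected for curves with no common component (the bound is attained).


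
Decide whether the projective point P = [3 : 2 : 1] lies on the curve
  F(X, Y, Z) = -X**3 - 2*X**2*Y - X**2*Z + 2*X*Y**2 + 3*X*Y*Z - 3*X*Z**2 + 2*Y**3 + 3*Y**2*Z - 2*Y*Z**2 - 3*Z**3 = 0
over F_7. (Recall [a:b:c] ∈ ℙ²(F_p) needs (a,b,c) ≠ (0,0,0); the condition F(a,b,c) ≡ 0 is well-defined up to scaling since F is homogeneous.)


F(3,2,1) ≡ 3 (mod 7); P is NOT on the curve.

Evaluate F(3, 2, 1) term-by-term (mod 7).
  -X**3 ↦ -1·27·1·1 = -27
  -2*X**2*Y ↦ -2·9·2·1 = -36
  -X**2*Z ↦ -1·9·1·1 = -9
  2*X*Y**2 ↦ 2·3·4·1 = 24
  3*X*Y*Z ↦ 3·3·2·1 = 18
  -3*X*Z**2 ↦ -3·3·1·1 = -9
  2*Y**3 ↦ 2·1·8·1 = 16
  3*Y**2*Z ↦ 3·1·4·1 = 12
  -2*Y*Z**2 ↦ -2·1·2·1 = -4
  -3*Z**3 ↦ -3·1·1·1 = -3
Sum: F(3, 2, 1) = (-27) + (-36) + (-9) + (24) + (18) + (-9) + (16) + (12) + (-4) + (-3) = -18.
Reducing mod 7: -18 ≡ 3 (mod 7).
Since F(a, b, c) ≡ 3 ≠ 0 (mod 7), P does NOT lie on the curve.


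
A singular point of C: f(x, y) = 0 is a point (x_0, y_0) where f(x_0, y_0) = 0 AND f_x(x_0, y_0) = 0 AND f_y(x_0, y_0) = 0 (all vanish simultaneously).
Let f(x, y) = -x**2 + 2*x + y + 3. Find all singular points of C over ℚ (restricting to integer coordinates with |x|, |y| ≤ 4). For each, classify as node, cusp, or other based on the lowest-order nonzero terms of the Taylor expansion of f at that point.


No singular points in the scanned grid; C is smooth there.

Compute partial derivatives:
  f_x = 2 - 2*x.
  f_y = 1.
f_y = 1 is a nonzero constant, so f_y never vanishes: no point (x, y) can satisfy f = f_x = f_y = 0. In particular no (x, y) ∈ {−4, ..., 4}² is singular; the curve is smooth.


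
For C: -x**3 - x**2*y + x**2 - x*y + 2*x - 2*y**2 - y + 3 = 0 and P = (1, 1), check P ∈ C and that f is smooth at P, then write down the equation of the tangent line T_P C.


Tangent line at P: -2*x - 7*y + 9 = 0.

Step 1: f(1, 1) = 0, so P lies on C.
Step 2: partial derivatives
  f_x(x, y) = -3*x**2 - 2*x*y + 2*x - y + 2, f_y(x, y) = -x**2 - x - 4*y - 1.
  f_x(P) = -2, f_y(P) = -7 (gradient nonzero, so P is smooth).
Step 3: tangent line at P: -2·(x − 1) + -7·(y − 1) = 0.
Expanding: -2*x - 7*y + 9 = 0.


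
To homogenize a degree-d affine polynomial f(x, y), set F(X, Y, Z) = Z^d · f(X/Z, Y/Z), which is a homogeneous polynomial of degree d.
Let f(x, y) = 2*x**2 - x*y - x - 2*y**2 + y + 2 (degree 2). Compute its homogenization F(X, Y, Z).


F(X, Y, Z) = 2*X**2 - X*Y - X*Z - 2*Y**2 + Y*Z + 2*Z**2

deg(f) = 2.
Substitute x = X/Z, y = Y/Z into f, then multiply by Z^2.
  monomial 2·x^2·y^0 ↦ 2·X^2·Y^0·Z^0.
  monomial -1·x^1·y^1 ↦ -1·X^1·Y^1·Z^0.
  monomial -1·x^1·y^0 ↦ -1·X^1·Y^0·Z^1.
  monomial -2·x^0·y^2 ↦ -2·X^0·Y^2·Z^0.
  monomial 1·x^0·y^1 ↦ 1·X^0·Y^1·Z^1.
  monomial 2·x^0·y^0 ↦ 2·X^0·Y^0·Z^2.
Collecting: F(X, Y, Z) = 2*X**2 - X*Y - X*Z - 2*Y**2 + Y*Z + 2*Z**2.


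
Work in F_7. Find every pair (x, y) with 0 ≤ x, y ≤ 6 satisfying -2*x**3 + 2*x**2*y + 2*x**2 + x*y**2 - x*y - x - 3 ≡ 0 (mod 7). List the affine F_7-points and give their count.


Affine F_7-points: {(2, 2), (3, 0), (3, 2), (5, 2), (5, 3)}; count = 5.

For each of the 49 pairs (x, y) ∈ F_7², evaluate f(x, y) mod 7. Record the zeros.
  x = 0: [0↦4, 1↦4, 2↦4, 3↦4, 4↦4, 5↦4, 6↦4]  zeros at y ∈ ∅
  x = 1: [0↦3, 1↦5, 2↦2, 3↦1, 4↦2, 5↦5, 6↦3]  zeros at y ∈ ∅
  x = 2: [0↦1, 1↦2, 2↦0, 3↦2, 4↦1, 5↦4, 6↦4]  zeros at y ∈ {2}
  x = 3: [0↦0, 1↦4, 2↦0, 3↦2, 4↦3, 5↦3, 6↦2]  zeros at y ∈ {0, 2}
  x = 4: [0↦2, 1↦6, 2↦4, 3↦3, 4↦3, 5↦4, 6↦6]  zeros at y ∈ ∅
  x = 5: [0↦2, 1↦3, 2↦0, 3↦0, 4↦3, 5↦2, 6↦4]  zeros at y ∈ {2, 3}
  x = 6: [0↦2, 1↦4, 2↦4, 3↦2, 4↦5, 5↦6, 6↦5]  zeros at y ∈ ∅
Collecting zeros: affine points = {(2, 2), (3, 0), (3, 2), (5, 2), (5, 3)}.
Total count |C(F_7)_aff| = 5.


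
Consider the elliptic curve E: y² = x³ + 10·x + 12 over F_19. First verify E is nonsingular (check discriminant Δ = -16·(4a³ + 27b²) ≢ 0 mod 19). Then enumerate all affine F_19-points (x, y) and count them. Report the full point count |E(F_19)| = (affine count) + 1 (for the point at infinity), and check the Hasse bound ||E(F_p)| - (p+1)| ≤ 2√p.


Affine points = {(1, 2), (1, 17), (5, 4), (5, 15), (7, 8), (7, 11), (11, 3), (11, 16), (12, 6), (12, 13), (18, 1), (18, 18)}; affine count = 12; |E(F_19)| = 13.

Discriminant check: Δ ∝ 4a³ + 27b² = 4·10³ + 27·12² = 4·1000 + 27·144 ≡ 3 (mod 19). Nonzero ⇒ E is nonsingular.
For each x ∈ F_19, compute rhs = x³ + 10·x + 12 mod 19, then count y ∈ F_19 with y² ≡ rhs.
  x = 0: rhs = 12, matching y values: none (0 points).
  x = 1: rhs = 4, matching y values: 2, 17 (2 points).
  x = 2: rhs = 2, matching y values: none (0 points).
  x = 3: rhs = 12, matching y values: none (0 points).
  x = 4: rhs = 2, matching y values: none (0 points).
  x = 5: rhs = 16, matching y values: 4, 15 (2 points).
  x = 6: rhs = 3, matching y values: none (0 points).
  x = 7: rhs = 7, matching y values: 8, 11 (2 points).
  x = 8: rhs = 15, matching y values: none (0 points).
  x = 9: rhs = 14, matching y values: none (0 points).
  x = 10: rhs = 10, matching y values: none (0 points).
  x = 11: rhs = 9, matching y values: 3, 16 (2 points).
  x = 12: rhs = 17, matching y values: 6, 13 (2 points).
  x = 13: rhs = 2, matching y values: none (0 points).
  x = 14: rhs = 8, matching y values: none (0 points).
  x = 15: rhs = 3, matching y values: none (0 points).
  x = 16: rhs = 12, matching y values: none (0 points).
  x = 17: rhs = 3, matching y values: none (0 points).
  x = 18: rhs = 1, matching y values: 1, 18 (2 points).
Total affine count: 12.
Full point count |E(F_19)| = 12 + 1 = 13.
Hasse bound: |13 − (19+1)| = |-7| = 7 ≤ 2√19 ≈ 8.7178 ✓.


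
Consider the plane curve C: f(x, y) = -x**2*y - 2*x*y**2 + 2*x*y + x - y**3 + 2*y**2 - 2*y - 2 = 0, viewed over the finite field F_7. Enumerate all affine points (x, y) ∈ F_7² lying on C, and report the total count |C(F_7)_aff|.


Affine F_7-points: {(0, 4), (2, 0), (3, 3), (3, 4), (4, 6), (5, 3), (6, 6)}; count = 7.

For each of the 49 pairs (x, y) ∈ F_7², evaluate f(x, y) mod 7. Record the zeros.
  x = 0: [0↦5, 1↦4, 2↦1, 3↦4, 4↦0, 5↦4, 6↦3]  zeros at y ∈ {4}
  x = 1: [0↦6, 1↦4, 2↦3, 3↦4, 4↦1, 5↦2, 6↦1]  zeros at y ∈ ∅
  x = 2: [0↦0, 1↦2, 2↦1, 3↦5, 4↦1, 5↦4, 6↦1]  zeros at y ∈ {0}
  x = 3: [0↦1, 1↦5, 2↦2, 3↦0, 4↦0, 5↦3, 6↦3]  zeros at y ∈ {3, 4}
  x = 4: [0↦2, 1↦6, 2↦6, 3↦3, 4↦5, 5↦6, 6↦0]  zeros at y ∈ {6}
  x = 5: [0↦3, 1↦5, 2↦6, 3↦0, 4↦2, 5↦6, 6↦6]  zeros at y ∈ {3}
  x = 6: [0↦4, 1↦2, 2↦2, 3↦5, 4↦5, 5↦3, 6↦0]  zeros at y ∈ {6}
Collecting zeros: affine points = {(0, 4), (2, 0), (3, 3), (3, 4), (4, 6), (5, 3), (6, 6)}.
Total count |C(F_7)_aff| = 7.


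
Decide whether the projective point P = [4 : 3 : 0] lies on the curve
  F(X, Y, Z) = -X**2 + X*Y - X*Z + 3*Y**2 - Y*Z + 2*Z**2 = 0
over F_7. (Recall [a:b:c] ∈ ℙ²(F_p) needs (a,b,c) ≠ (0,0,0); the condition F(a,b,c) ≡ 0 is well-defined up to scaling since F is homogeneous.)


F(4,3,0) ≡ 2 (mod 7); P is NOT on the curve.

Evaluate F(4, 3, 0) term-by-term (mod 7).
  -X**2 ↦ -1·16·1·1 = -16
  X*Y ↦ 1·4·3·1 = 12
  -X*Z ↦ -1·4·1·0 = 0
  3*Y**2 ↦ 3·1·9·1 = 27
  -Y*Z ↦ -1·1·3·0 = 0
  2*Z**2 ↦ 2·1·1·0 = 0
Sum: F(4, 3, 0) = (-16) + (12) + (0) + (27) + (0) + (0) = 23.
Reducing mod 7: 23 ≡ 2 (mod 7).
Since F(a, b, c) ≡ 2 ≠ 0 (mod 7), P does NOT lie on the curve.


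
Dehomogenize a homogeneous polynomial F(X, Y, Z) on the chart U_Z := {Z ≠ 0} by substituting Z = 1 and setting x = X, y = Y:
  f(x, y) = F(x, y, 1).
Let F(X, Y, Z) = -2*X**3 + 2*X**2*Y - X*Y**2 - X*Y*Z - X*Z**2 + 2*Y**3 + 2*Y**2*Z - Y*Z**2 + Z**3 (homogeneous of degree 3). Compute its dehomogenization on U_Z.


f(x, y) = -2*x**3 + 2*x**2*y - x*y**2 - x*y - x + 2*y**3 + 2*y**2 - y + 1

On U_Z we set Z = 1. Each monomial c·X^i·Y^j·Z^k in F becomes c·x^i·y^j·1^k = c·x^i·y^j.
Substituting Z = 1: F(X, Y, 1) = -2*x**3 + 2*x**2*y - x*y**2 - x*y - x + 2*y**3 + 2*y**2 - y + 1.
Note: deg(f) ≤ deg(F) = 3; strict inequality happens when F is divisible by Z (lost terms).


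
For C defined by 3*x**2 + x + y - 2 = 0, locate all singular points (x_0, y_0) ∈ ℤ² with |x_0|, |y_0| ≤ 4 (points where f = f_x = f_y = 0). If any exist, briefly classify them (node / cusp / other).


No singular points in the scanned grid; C is smooth there.

Compute partial derivatives:
  f_x = 6*x + 1.
  f_y = 1.
f_y = 1 is a nonzero constant, so f_y never vanishes: no point (x, y) can satisfy f = f_x = f_y = 0. In particular no (x, y) ∈ {−4, ..., 4}² is singular; the curve is smooth.


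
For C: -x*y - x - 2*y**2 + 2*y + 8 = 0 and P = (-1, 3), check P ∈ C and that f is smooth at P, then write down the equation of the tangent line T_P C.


Tangent line at P: -4*x - 9*y + 23 = 0.

Step 1: f(-1, 3) = 0, so P lies on C.
Step 2: partial derivatives
  f_x(x, y) = -y - 1, f_y(x, y) = -x - 4*y + 2.
  f_x(P) = -4, f_y(P) = -9 (gradient nonzero, so P is smooth).
Step 3: tangent line at P: -4·(x − -1) + -9·(y − 3) = 0.
Expanding: -4*x - 9*y + 23 = 0.


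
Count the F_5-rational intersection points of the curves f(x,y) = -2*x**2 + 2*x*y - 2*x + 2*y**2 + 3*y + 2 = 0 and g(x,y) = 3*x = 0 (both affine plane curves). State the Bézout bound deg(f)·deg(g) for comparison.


Common zeros: ∅; count = 0; Bézout bound = 2.

deg(f) = 2, deg(g) = 1, so Bézout bound = 2.
Scan x ∈ F_5. For each x, list the y ∈ F_5 with f(x, y) ≡ 0 and those with g(x, y) ≡ 0 (mod 5); the common zeros in that column are the intersection.
  x = 0: f ≡ 0 at y ∈ ∅; g ≡ 0 at y ∈ {0, 1, 2, 3, 4}; common: ∅.
  x = 1: f ≡ 0 at y ∈ {1, 4}; g ≡ 0 at y ∈ ∅; common: ∅.
  x = 2: f ≡ 0 at y ∈ {0, 4}; g ≡ 0 at y ∈ ∅; common: ∅.
  x = 3: f ≡ 0 at y ∈ ∅; g ≡ 0 at y ∈ ∅; common: ∅.
  x = 4: f ≡ 0 at y ∈ {1}; g ≡ 0 at y ∈ ∅; common: ∅.
Collecting: common zeros = ∅, so the count is 0.
Comparison with the Bézout bound: 0 ≤ 2 = deg(f)·deg(g), as expected for curves with no common component (the affine F_5-count falls short of the bound because intersections may lie at infinity, over extension fields, or carry multiplicity).


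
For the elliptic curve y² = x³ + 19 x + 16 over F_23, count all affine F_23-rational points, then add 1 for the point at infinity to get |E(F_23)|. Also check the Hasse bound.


Affine points = {(0, 4), (0, 19), (1, 6), (1, 17), (2, 4), (2, 19), (3, 10), (3, 13), (4, 8), (4, 15), (5, 11), (5, 12), (6, 1), (6, 22), (7, 3), (7, 20), (8, 6), (8, 17), (14, 6), (14, 17), (16, 0), (17, 10), (17, 13), (18, 7), (18, 16), (20, 1), (20, 22), (21, 4), (21, 19)}; affine count = 29; |E(F_23)| = 30.

Discriminant check: Δ ∝ 4a³ + 27b² = 4·19³ + 27·16² = 4·6859 + 27·256 ≡ 9 (mod 23). Nonzero ⇒ E is nonsingular.
For each x ∈ F_23, compute rhs = x³ + 19·x + 16 mod 23, then count y ∈ F_23 with y² ≡ rhs.
  x = 0: rhs = 16, matching y values: 4, 19 (2 points).
  x = 1: rhs = 13, matching y values: 6, 17 (2 points).
  x = 2: rhs = 16, matching y values: 4, 19 (2 points).
  x = 3: rhs = 8, matching y values: 10, 13 (2 points).
  x = 4: rhs = 18, matching y values: 8, 15 (2 points).
  x = 5: rhs = 6, matching y values: 11, 12 (2 points).
  x = 6: rhs = 1, matching y values: 1, 22 (2 points).
  x = 7: rhs = 9, matching y values: 3, 20 (2 points).
  x = 8: rhs = 13, matching y values: 6, 17 (2 points).
  x = 9: rhs = 19, matching y values: none (0 points).
  x = 10: rhs = 10, matching y values: none (0 points).
  x = 11: rhs = 15, matching y values: none (0 points).
  x = 12: rhs = 17, matching y values: none (0 points).
  x = 13: rhs = 22, matching y values: none (0 points).
  x = 14: rhs = 13, matching y values: 6, 17 (2 points).
  x = 15: rhs = 19, matching y values: none (0 points).
  x = 16: rhs = 0, matching y values: 0 (1 points).
  x = 17: rhs = 8, matching y values: 10, 13 (2 points).
  x = 18: rhs = 3, matching y values: 7, 16 (2 points).
  x = 19: rhs = 14, matching y values: none (0 points).
  x = 20: rhs = 1, matching y values: 1, 22 (2 points).
  x = 21: rhs = 16, matching y values: 4, 19 (2 points).
  x = 22: rhs = 19, matching y values: none (0 points).
Total affine count: 29.
Full point count |E(F_23)| = 29 + 1 = 30.
Hasse bound: |30 − (23+1)| = |6| = 6 ≤ 2√23 ≈ 9.5917 ✓.


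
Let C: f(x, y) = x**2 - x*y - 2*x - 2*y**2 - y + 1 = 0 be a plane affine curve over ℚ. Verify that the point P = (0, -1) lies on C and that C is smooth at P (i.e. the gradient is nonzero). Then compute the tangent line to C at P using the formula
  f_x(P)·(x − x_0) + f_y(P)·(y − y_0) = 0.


Tangent line at P: -x + 3*y + 3 = 0.

Step 1: f(0, -1) = 0, so P lies on C.
Step 2: partial derivatives
  f_x(x, y) = 2*x - y - 2, f_y(x, y) = -x - 4*y - 1.
  f_x(P) = -1, f_y(P) = 3 (gradient nonzero, so P is smooth).
Step 3: tangent line at P: -1·(x − 0) + 3·(y − -1) = 0.
Expanding: -x + 3*y + 3 = 0.


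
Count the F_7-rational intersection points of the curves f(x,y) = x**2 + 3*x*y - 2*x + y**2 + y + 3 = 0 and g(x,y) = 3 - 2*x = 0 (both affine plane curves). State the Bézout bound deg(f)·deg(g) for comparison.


Common zeros: {(5, 1), (5, 4)}; count = 2; Bézout bound = 2.

deg(f) = 2, deg(g) = 1, so Bézout bound = 2.
Scan x ∈ F_7. For each x, list the y ∈ F_7 with f(x, y) ≡ 0 and those with g(x, y) ≡ 0 (mod 7); the common zeros in that column are the intersection.
  x = 0: f ≡ 0 at y ∈ ∅; g ≡ 0 at y ∈ ∅; common: ∅.
  x = 1: f ≡ 0 at y ∈ {1, 2}; g ≡ 0 at y ∈ ∅; common: ∅.
  x = 2: f ≡ 0 at y ∈ {2, 5}; g ≡ 0 at y ∈ ∅; common: ∅.
  x = 3: f ≡ 0 at y ∈ ∅; g ≡ 0 at y ∈ ∅; common: ∅.
  x = 4: f ≡ 0 at y ∈ ∅; g ≡ 0 at y ∈ ∅; common: ∅.
  x = 5: f ≡ 0 at y ∈ {1, 4}; g ≡ 0 at y ∈ {0, 1, 2, 3, 4, 5, 6}; common: {1, 4}.
  x = 6: f ≡ 0 at y ∈ {4, 5}; g ≡ 0 at y ∈ ∅; common: ∅.
Collecting: common zeros = {(5, 1), (5, 4)}, so the count is 2.
Comparison with the Bézout bound: 2 ≤ 2 = deg(f)·deg(g), as expected for curves with no common component (the bound is attained).
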